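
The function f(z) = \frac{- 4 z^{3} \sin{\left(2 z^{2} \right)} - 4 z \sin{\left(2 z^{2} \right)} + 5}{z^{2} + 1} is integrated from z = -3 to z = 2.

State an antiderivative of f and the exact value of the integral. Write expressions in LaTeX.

A first test for any F(z): its z-derivative must equal f(z) identically.
F(z) = \cos{\left(2 z^{2} \right)} + 5 \operatorname{atan}{\left(z \right)} is an antiderivative of f.
Check: d/dz[\cos{\left(2 z^{2} \right)} + 5 \operatorname{atan}{\left(z \right)}] = \frac{- 4 z^{3} \sin{\left(2 z^{2} \right)} - 4 z \sin{\left(2 z^{2} \right)} + 5}{z^{2} + 1} = f(z).
F(2) = \cos{\left(8 \right)} + 5 \operatorname{atan}{\left(2 \right)}; F(-3) = - 5 \operatorname{atan}{\left(3 \right)} + \cos{\left(18 \right)}.
Integral = F(2) - F(-3) = - \cos{\left(18 \right)} + \cos{\left(8 \right)} + 5 \operatorname{atan}{\left(2 \right)} + 5 \operatorname{atan}{\left(3 \right)}.

Antiderivative: F(z) = \cos{\left(2 z^{2} \right)} + 5 \operatorname{atan}{\left(z \right)}; value = - \cos{\left(18 \right)} + \cos{\left(8 \right)} + 5 \operatorname{atan}{\left(2 \right)} + 5 \operatorname{atan}{\left(3 \right)}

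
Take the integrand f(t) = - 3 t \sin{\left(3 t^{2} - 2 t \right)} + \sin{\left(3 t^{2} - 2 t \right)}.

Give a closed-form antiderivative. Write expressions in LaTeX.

An antiderivative is F(t) = \frac{\cos{\left(3 t^{2} - 2 t \right)}}{2}.

f matches the chain-rule pattern g'(h)*h' with inner function h(t) = 3 t^{2} - 2 t; substituting u = h(t) collapses the integral.
Check: d/dt[\frac{\cos{\left(3 t^{2} - 2 t \right)}}{2}] = - 3 t \sin{\left(3 t^{2} - 2 t \right)} + \sin{\left(3 t^{2} - 2 t \right)} = f(t).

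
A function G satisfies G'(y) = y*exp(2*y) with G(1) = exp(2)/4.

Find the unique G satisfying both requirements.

Recognize the product-rule pattern: G'(y) = u'v + uv' with u = y/2 - 1/4, v = exp(2*y), so integration by parts undoes it.
A general antiderivative is (2*y - 1)*exp(2*y)/4 + C.
The condition gives C = exp(2)/4 - (exp(2)/4) = 0.
So G(y) = (2*y - 1)*exp(2*y)/4.
Check: d/dy[(2*y - 1)*exp(2*y)/4] = y*exp(2*y) = G'(y).

G(y) = (2*y - 1)*exp(2*y)/4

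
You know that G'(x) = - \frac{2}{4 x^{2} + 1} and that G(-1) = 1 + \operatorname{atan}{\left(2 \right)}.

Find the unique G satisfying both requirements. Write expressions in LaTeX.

For G(x) to be correct, d/dx[G] must agree with the stated G'(x) identically.
A general antiderivative is - \operatorname{atan}{\left(2 x \right)} + C.
The condition gives C = 1 + \operatorname{atan}{\left(2 \right)} - (\operatorname{atan}{\left(2 \right)}) = 1.
So G(x) = 1 - \operatorname{atan}{\left(2 x \right)}.
Check: d/dx[1 - \operatorname{atan}{\left(2 x \right)}] = - \frac{2}{4 x^{2} + 1} = G'(x).

G(x) = 1 - \operatorname{atan}{\left(2 x \right)}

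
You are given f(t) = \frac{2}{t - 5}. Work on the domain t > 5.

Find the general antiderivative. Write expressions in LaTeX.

Differentiate the proposed F(t) back; it has to land on f(t) exactly.
Check: d/dt[2 \log{\left(t - 5 \right)}] = \frac{2}{t - 5} = f(t).

F(t) = 2 \log{\left(t - 5 \right)} + C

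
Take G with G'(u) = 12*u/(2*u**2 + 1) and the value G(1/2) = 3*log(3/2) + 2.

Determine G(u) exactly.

The substitution w = 2*u**2 + 1 works: G'(u) is exactly (dG/dw)*(dw/du) for that inner function.
A general antiderivative is 3*log(2*u**2 + 1) + C.
The condition gives C = 3*log(3/2) + 2 - (3*log(3/2)) = 2.
So G(u) = 3*log(2*u**2 + 1) + 2.
Check: d/du[3*log(2*u**2 + 1) + 2] = 12*u/(2*u**2 + 1) = G'(u).

G(u) = 3*log(2*u**2 + 1) + 2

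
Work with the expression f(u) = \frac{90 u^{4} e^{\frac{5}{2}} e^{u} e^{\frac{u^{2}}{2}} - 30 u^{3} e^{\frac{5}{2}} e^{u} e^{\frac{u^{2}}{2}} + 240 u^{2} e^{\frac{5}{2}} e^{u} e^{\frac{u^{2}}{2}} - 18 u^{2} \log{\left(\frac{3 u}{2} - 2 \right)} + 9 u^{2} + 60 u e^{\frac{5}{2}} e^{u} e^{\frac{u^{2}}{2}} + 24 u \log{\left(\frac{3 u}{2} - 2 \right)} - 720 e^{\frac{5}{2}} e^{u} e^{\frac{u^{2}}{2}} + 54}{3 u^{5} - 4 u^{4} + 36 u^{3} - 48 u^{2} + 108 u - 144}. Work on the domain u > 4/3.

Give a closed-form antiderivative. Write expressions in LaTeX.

f has the shape v'r + vr' for v = \frac{3}{\frac{u^{2}}{2} + 3} and r = 5 e^{\frac{u^{2}}{2} + u + \frac{5}{2}} + \frac{\log{\left(\frac{3 u}{2} - 2 \right)}}{2} — it is the derivative of the product v*r.
Check: d/du[\frac{3 \log{\left(\frac{3 u}{2} - 2 \right)}}{u^{2} + 6} + \frac{15 e^{\frac{5}{2}} e^{u} e^{\frac{u^{2}}{2}}}{\frac{u^{2}}{2} + 3}] = \frac{90 u^{4} e^{\frac{5}{2}} e^{u} e^{\frac{u^{2}}{2}} - 30 u^{3} e^{\frac{5}{2}} e^{u} e^{\frac{u^{2}}{2}} + 240 u^{2} e^{\frac{5}{2}} e^{u} e^{\frac{u^{2}}{2}} - 18 u^{2} \log{\left(\frac{3 u}{2} - 2 \right)} + 9 u^{2} + 60 u e^{\frac{5}{2}} e^{u} e^{\frac{u^{2}}{2}} + 24 u \log{\left(\frac{3 u}{2} - 2 \right)} - 720 e^{\frac{5}{2}} e^{u} e^{\frac{u^{2}}{2}} + 54}{3 u^{5} - 4 u^{4} + 36 u^{3} - 48 u^{2} + 108 u - 144} = f(u).

An antiderivative is F(u) = \frac{3 \log{\left(\frac{3 u}{2} - 2 \right)}}{u^{2} + 6} + \frac{15 e^{\frac{5}{2}} e^{u} e^{\frac{u^{2}}{2}}}{\frac{u^{2}}{2} + 3}.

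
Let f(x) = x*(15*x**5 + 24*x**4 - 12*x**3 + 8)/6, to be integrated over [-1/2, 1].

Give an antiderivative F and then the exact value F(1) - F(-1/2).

Whatever form F(x) takes, F'(x) = f(x) is non-negotiable.
F(x) = x**2*(75*x**5 + 140*x**4 - 84*x**3 + 140)/210 is an antiderivative of f.
Check: d/dx[x**2*(75*x**5 + 140*x**4 - 84*x**3 + 140)/210] = 5*x**6/2 + 4*x**5 - 2*x**4 + 4*x/3, which equals f(x).
F(1) = 271/210; F(-1/2) = 5021/26880.
Integral = F(1) - F(-1/2) = 9889/8960.

Antiderivative: F(x) = x**2*(75*x**5 + 140*x**4 - 84*x**3 + 140)/210; value = 9889/8960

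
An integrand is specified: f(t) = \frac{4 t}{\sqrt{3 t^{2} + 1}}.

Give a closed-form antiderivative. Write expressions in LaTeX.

An antiderivative is F(t) = \frac{4 \sqrt{3 t^{2} + 1}}{3}.

The substitution u = 3 t^{2} + 1 works: f is exactly (dF/du)*(du/dt) for that inner function.
Check: d/dt[\frac{4 \sqrt{3 t^{2} + 1}}{3}] = \frac{4 t}{\sqrt{3 t^{2} + 1}} = f(t).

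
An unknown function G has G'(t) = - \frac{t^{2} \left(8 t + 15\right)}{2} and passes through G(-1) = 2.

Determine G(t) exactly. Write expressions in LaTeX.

The proposed G(t) is checked by its d/dt: the result must match the given G'(t).
A general antiderivative is - t^{4} - \frac{5 t^{3}}{2} + \frac{3}{2} + C.
The condition gives C = 2 - (3) = -1.
So G(t) = - \frac{2 t^{4} + 5 t^{3} - 1}{2}.
Check: d/dt[- \frac{2 t^{4} + 5 t^{3} - 1}{2}] = - 4 t^{3} - \frac{15 t^{2}}{2}, which equals G'(t).

G(t) = - \frac{2 t^{4} + 5 t^{3} - 1}{2}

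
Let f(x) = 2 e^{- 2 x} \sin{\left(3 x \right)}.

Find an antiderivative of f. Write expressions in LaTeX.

An antiderivative F(x) passes only if d/dx[F] lands on f(x) exactly.
Check: d/dx[\frac{\left(- 4 \sin{\left(3 x \right)} - 6 \cos{\left(3 x \right)}\right) e^{- 2 x}}{13}] = 2 e^{- 2 x} \sin{\left(3 x \right)} = f(x).

An antiderivative is F(x) = \frac{\left(- 4 \sin{\left(3 x \right)} - 6 \cos{\left(3 x \right)}\right) e^{- 2 x}}{13}.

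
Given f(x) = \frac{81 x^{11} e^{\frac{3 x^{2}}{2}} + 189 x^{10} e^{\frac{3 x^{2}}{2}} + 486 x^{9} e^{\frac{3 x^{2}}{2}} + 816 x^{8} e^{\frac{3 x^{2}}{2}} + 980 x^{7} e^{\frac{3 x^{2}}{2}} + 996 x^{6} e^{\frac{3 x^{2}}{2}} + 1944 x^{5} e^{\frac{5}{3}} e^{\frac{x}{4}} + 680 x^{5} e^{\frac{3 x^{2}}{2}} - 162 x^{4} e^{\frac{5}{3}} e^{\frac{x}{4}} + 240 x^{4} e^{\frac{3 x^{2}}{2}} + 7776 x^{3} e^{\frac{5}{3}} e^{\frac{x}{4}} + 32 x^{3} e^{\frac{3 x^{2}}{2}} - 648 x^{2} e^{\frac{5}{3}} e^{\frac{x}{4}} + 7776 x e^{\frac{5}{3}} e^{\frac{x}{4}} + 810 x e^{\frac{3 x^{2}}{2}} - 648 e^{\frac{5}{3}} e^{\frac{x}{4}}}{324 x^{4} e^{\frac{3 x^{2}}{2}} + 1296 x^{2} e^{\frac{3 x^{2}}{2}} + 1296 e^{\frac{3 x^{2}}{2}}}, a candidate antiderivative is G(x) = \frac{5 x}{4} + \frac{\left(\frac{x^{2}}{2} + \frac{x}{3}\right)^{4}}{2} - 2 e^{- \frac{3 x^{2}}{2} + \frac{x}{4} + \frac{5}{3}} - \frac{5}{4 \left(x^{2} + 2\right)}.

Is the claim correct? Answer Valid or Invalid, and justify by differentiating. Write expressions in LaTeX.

d/dx[G] = \frac{81 x^{11} + 189 x^{10} + 486 x^{9} + 816 x^{8} + 980 x^{7} + 996 x^{6} + 1944 x^{5} e^{\frac{5}{3}} e^{\frac{x}{4}} e^{- \frac{3 x^{2}}{2}} + 680 x^{5} - 162 x^{4} e^{\frac{5}{3}} e^{\frac{x}{4}} e^{- \frac{3 x^{2}}{2}} + 645 x^{4} + 7776 x^{3} e^{\frac{5}{3}} e^{\frac{x}{4}} e^{- \frac{3 x^{2}}{2}} + 32 x^{3} - 648 x^{2} e^{\frac{5}{3}} e^{\frac{x}{4}} e^{- \frac{3 x^{2}}{2}} + 1620 x^{2} + 7776 x e^{\frac{5}{3}} e^{\frac{x}{4}} e^{- \frac{3 x^{2}}{2}} + 810 x - 648 e^{\frac{5}{3}} e^{\frac{x}{4}} e^{- \frac{3 x^{2}}{2}} + 1620}{324 x^{4} + 1296 x^{2} + 1296}
d/dx[G] - f(x) = \frac{5}{4} != 0.

Invalid: d/dx[G] - f = \frac{5}{4}, which is not 0.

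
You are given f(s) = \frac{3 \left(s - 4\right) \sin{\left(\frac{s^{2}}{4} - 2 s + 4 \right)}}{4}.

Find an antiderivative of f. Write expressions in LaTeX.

An antiderivative is F(s) = - \frac{3 \cos{\left(\frac{s^{2}}{4} - 2 s + 4 \right)}}{2}.

The substitution u = \frac{s^{2}}{4} - 2 s + 4 works: f is exactly (dF/du)*(du/ds) for that inner function.
Check: d/ds[- \frac{3 \cos{\left(\frac{s^{2}}{4} - 2 s + 4 \right)}}{2}] = \frac{3 s \sin{\left(\frac{s^{2}}{4} - 2 s + 4 \right)}}{4} - 3 \sin{\left(\frac{s^{2}}{4} - 2 s + 4 \right)}, which equals f(s).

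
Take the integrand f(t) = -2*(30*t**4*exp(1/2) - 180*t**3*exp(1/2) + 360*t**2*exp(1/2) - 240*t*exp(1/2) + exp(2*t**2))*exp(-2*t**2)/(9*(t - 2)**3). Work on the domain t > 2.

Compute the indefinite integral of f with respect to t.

F(t) = 5*exp(1/2)*exp(-2*t**2)/3 + 1/(9*t**2 - 36*t + 36) + C

A candidate is checked by its d/dt: the result must match f(t).
Check: d/dt[5*exp(1/2)*exp(-2*t**2)/3 + 1/(9*t**2 - 36*t + 36)] = (-60*t**4*exp(1/2) + 360*t**3*exp(1/2) - 720*t**2*exp(1/2) + 480*t*exp(1/2) - 2*exp(2*t**2))/(9*t**3*exp(2*t**2) - 54*t**2*exp(2*t**2) + 108*t*exp(2*t**2) - 72*exp(2*t**2)), which equals f(t).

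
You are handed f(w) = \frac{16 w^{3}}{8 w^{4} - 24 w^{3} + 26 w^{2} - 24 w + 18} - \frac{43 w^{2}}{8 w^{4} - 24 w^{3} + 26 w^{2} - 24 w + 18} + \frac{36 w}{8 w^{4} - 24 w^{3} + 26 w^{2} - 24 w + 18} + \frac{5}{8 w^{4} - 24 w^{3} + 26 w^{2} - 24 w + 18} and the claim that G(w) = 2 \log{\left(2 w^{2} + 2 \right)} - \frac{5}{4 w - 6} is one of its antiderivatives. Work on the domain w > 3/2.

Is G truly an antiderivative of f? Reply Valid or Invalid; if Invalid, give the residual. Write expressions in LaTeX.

d/dw[G] = \frac{16 w^{3} - 43 w^{2} + 36 w + 5}{4 w^{4} - 12 w^{3} + 13 w^{2} - 12 w + 9}
d/dw[G] - f(w) = \frac{16 w^{3} - 43 w^{2} + 36 w + 5}{8 w^{4} - 24 w^{3} + 26 w^{2} - 24 w + 18} != 0.

Invalid: d/dw[G] - f = \frac{16 w^{3} - 43 w^{2} + 36 w + 5}{8 w^{4} - 24 w^{3} + 26 w^{2} - 24 w + 18}, which is not 0.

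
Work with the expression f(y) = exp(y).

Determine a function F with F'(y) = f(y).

An antiderivative is F(y) = exp(y).

Check any antiderivative F(y) by computing F'(y) and comparing it with f(y).
Check: d/dy[exp(y)] = exp(y) = f(y).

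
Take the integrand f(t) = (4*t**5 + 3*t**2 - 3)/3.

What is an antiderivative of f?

An antiderivative is F(t) = t*(2*t**5 + 3*t**2 - 9)/9.

Whatever form F(t) takes, F'(t) = f(t) is non-negotiable.
Check: d/dt[t*(2*t**5 + 3*t**2 - 9)/9] = 4*t**5/3 + t**2 - 1, which equals f(t).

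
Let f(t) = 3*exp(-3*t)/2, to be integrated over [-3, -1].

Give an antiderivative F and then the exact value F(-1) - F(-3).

Antiderivative: F(t) = -exp(-3*t)/2; value = -exp(3)/2 + exp(9)/2

An antiderivative F(t) passes only if d/dt[F] lands on f(t) exactly.
F(t) = -exp(-3*t)/2 is an antiderivative of f.
Check: d/dt[-exp(-3*t)/2] = 3*exp(-3*t)/2 = f(t).
F(-1) = -exp(3)/2; F(-3) = -exp(9)/2.
Integral = F(-1) - F(-3) = -exp(3)/2 + exp(9)/2.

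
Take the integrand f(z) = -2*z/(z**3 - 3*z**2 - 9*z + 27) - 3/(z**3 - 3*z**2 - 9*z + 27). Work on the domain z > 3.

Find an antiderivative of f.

An antiderivative is F(z) = (-(z - 3)*log(z - 3) + (z - 3)*log(z + 3) + 18)/(12*(z - 3)).

Factor the denominator ((z - 3)**2*(z + 3)) and decompose: f = 1/(12*(z + 3)) - 1/(12*(z - 3)) - 3/(2*(z - 3)**2); each piece integrates to a log, atan, or power term.
Check: d/dz[(-(z - 3)*log(z - 3) + (z - 3)*log(z + 3) + 18)/(12*(z - 3))] = (-2*z - 3)/(z**3 - 3*z**2 - 9*z + 27), which equals f(z).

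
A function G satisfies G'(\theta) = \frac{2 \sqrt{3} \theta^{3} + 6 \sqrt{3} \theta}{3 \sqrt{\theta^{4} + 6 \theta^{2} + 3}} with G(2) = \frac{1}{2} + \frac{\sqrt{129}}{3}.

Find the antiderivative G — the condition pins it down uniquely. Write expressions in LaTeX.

The substitution u = \frac{\theta^{4}}{3} + 2 \theta^{2} + 1 works: G'(\theta) is exactly (dG/du)*(du/d\theta) for that inner function.
A general antiderivative is \sqrt{\frac{\theta^{4}}{3} + 2 \theta^{2} + 1} + C.
The condition gives C = \frac{1}{2} + \frac{\sqrt{129}}{3} - (\frac{\sqrt{129}}{3}) = \frac{1}{2}.
So G(\theta) = \sqrt{\frac{\theta^{4}}{3} + 2 \theta^{2} + 1} + \frac{1}{2}.
Check: d/d\theta[\sqrt{\frac{\theta^{4}}{3} + 2 \theta^{2} + 1} + \frac{1}{2}] = \frac{2 \sqrt{3} \theta^{3} + 6 \sqrt{3} \theta}{3 \sqrt{\theta^{4} + 6 \theta^{2} + 3}} = G'(\theta).

G(\theta) = \sqrt{\frac{\theta^{4}}{3} + 2 \theta^{2} + 1} + \frac{1}{2}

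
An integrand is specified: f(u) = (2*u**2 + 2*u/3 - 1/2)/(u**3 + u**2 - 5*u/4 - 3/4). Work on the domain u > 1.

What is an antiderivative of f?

An antiderivative is F(u) = 26*log(u - 1)/45 + 2*log(u + 1/2)/9 + 6*log(u + 3/2)/5.

The denominator factors as 3*(u - 1)*(2*u + 1)*(2*u + 3); partial fractions split f into directly integrable pieces: 12/(5*(2*u + 3)) + 4/(9*(2*u + 1)) + 26/(45*(u - 1)).
Check: d/du[26*log(u - 1)/45 + 2*log(u + 1/2)/9 + 6*log(u + 3/2)/5] = (24*u**2 + 8*u - 6)/(12*u**3 + 12*u**2 - 15*u - 9), which equals f(u).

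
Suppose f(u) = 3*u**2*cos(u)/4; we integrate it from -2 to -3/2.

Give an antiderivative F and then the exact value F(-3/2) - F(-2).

An antiderivative F(u) passes only if d/du[F] lands on f(u) exactly.
F(u) = 3*u**2*sin(u)/4 + 3*u*cos(u)/2 - 3*sin(u)/2 is an antiderivative of f.
Check: d/du[3*u**2*sin(u)/4 + 3*u*cos(u)/2 - 3*sin(u)/2] = 3*u**2*cos(u)/4 = f(u).
F(-3/2) = -3*sin(3/2)/16 - 9*cos(3/2)/4; F(-2) = -3*sin(2)/2 - 3*cos(2).
Integral = F(-3/2) - F(-2) = 3*cos(2) - 3*sin(3/2)/16 - 9*cos(3/2)/4 + 3*sin(2)/2.

Antiderivative: F(u) = 3*u**2*sin(u)/4 + 3*u*cos(u)/2 - 3*sin(u)/2; value = 3*cos(2) - 3*sin(3/2)/16 - 9*cos(3/2)/4 + 3*sin(2)/2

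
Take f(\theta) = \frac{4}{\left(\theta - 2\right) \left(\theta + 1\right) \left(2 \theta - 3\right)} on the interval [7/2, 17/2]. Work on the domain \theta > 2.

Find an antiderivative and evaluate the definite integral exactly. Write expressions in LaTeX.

Antiderivative: F(\theta) = \frac{4 \log{\left(\theta - 2 \right)}}{3} - \frac{8 \log{\left(\theta - \frac{3}{2} \right)}}{5} + \frac{4 \log{\left(\theta + 1 \right)}}{15}; value = - \frac{8 \log{\left(7 \right)}}{5} - \frac{4 \log{\left(\frac{3}{2} \right)}}{3} - \frac{4 \log{\left(\frac{9}{2} \right)}}{15} + \frac{4 \log{\left(\frac{19}{2} \right)}}{15} + \frac{8 \log{\left(2 \right)}}{5} + \frac{4 \log{\left(\frac{13}{2} \right)}}{3}

Factor the denominator (\left(\theta - 2\right) \left(\theta + 1\right) \left(2 \theta - 3\right)) and decompose: f = - \frac{16}{5 \left(2 \theta - 3\right)} + \frac{4}{15 \left(\theta + 1\right)} + \frac{4}{3 \left(\theta - 2\right)}; each piece integrates to a log, atan, or power term.
F(\theta) = \frac{4 \log{\left(\theta - 2 \right)}}{3} - \frac{8 \log{\left(\theta - \frac{3}{2} \right)}}{5} + \frac{4 \log{\left(\theta + 1 \right)}}{15} is an antiderivative of f.
Check: d/d\theta[\frac{4 \log{\left(\theta - 2 \right)}}{3} - \frac{8 \log{\left(\theta - \frac{3}{2} \right)}}{5} + \frac{4 \log{\left(\theta + 1 \right)}}{15}] = \frac{4}{2 \theta^{3} - 5 \theta^{2} - \theta + 6}, which equals f(\theta).
F(17/2) = - \frac{8 \log{\left(7 \right)}}{5} + \frac{4 \log{\left(\frac{19}{2} \right)}}{15} + \frac{4 \log{\left(\frac{13}{2} \right)}}{3}; F(7/2) = - \frac{8 \log{\left(2 \right)}}{5} + \frac{4 \log{\left(\frac{9}{2} \right)}}{15} + \frac{4 \log{\left(\frac{3}{2} \right)}}{3}.
Integral = F(17/2) - F(7/2) = - \frac{8 \log{\left(7 \right)}}{5} - \frac{4 \log{\left(\frac{3}{2} \right)}}{3} - \frac{4 \log{\left(\frac{9}{2} \right)}}{15} + \frac{4 \log{\left(\frac{19}{2} \right)}}{15} + \frac{8 \log{\left(2 \right)}}{5} + \frac{4 \log{\left(\frac{13}{2} \right)}}{3}.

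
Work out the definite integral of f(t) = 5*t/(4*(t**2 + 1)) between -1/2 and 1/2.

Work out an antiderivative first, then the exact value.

Antiderivative: F(t) = 5*log(t**2 + 1)/8; value = 0

The substitution u = t**2 + 1 works: f is exactly (dF/du)*(du/dt) for that inner function.
F(t) = 5*log(t**2 + 1)/8 is an antiderivative of f.
Check: d/dt[5*log(t**2 + 1)/8] = 5*t/(4*t**2 + 4), which equals f(t).
F(1/2) = 5*log(5/4)/8; F(-1/2) = 5*log(5/4)/8.
Integral = F(1/2) - F(-1/2) = 0.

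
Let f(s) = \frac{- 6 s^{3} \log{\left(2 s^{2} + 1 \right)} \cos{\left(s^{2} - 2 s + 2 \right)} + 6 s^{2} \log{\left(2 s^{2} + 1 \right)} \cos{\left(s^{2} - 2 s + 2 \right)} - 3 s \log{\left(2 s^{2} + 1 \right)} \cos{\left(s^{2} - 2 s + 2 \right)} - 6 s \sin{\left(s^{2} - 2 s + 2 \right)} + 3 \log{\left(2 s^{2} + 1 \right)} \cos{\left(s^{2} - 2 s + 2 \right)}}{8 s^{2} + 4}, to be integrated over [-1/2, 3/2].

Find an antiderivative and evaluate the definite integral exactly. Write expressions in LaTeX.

f has the shape u'v + uv' for u = - \frac{3 \log{\left(2 s^{2} + 1 \right)}}{8} and v = \sin{\left(s^{2} - 2 s + 2 \right)} — it is the derivative of the product u*v.
F(s) = - \frac{3 \log{\left(2 s^{2} + 1 \right)} \sin{\left(s^{2} - 2 s + 2 \right)}}{8} is an antiderivative of f.
Check: d/ds[- \frac{3 \log{\left(2 s^{2} + 1 \right)} \sin{\left(s^{2} - 2 s + 2 \right)}}{8}] = \frac{- 6 s^{3} \log{\left(2 s^{2} + 1 \right)} \cos{\left(s^{2} - 2 s + 2 \right)} + 6 s^{2} \log{\left(2 s^{2} + 1 \right)} \cos{\left(s^{2} - 2 s + 2 \right)} - 3 s \log{\left(2 s^{2} + 1 \right)} \cos{\left(s^{2} - 2 s + 2 \right)} - 6 s \sin{\left(s^{2} - 2 s + 2 \right)} + 3 \log{\left(2 s^{2} + 1 \right)} \cos{\left(s^{2} - 2 s + 2 \right)}}{8 s^{2} + 4} = f(s).
F(3/2) = - \frac{3 \log{\left(\frac{11}{2} \right)} \sin{\left(\frac{5}{4} \right)}}{8}; F(-1/2) = - \frac{3 \log{\left(\frac{3}{2} \right)} \sin{\left(\frac{13}{4} \right)}}{8}.
Integral = F(3/2) - F(-1/2) = - \frac{3 \log{\left(\frac{11}{2} \right)} \sin{\left(\frac{5}{4} \right)}}{8} + \frac{3 \log{\left(\frac{3}{2} \right)} \sin{\left(\frac{13}{4} \right)}}{8}.

Antiderivative: F(s) = - \frac{3 \log{\left(2 s^{2} + 1 \right)} \sin{\left(s^{2} - 2 s + 2 \right)}}{8}; value = - \frac{3 \log{\left(\frac{11}{2} \right)} \sin{\left(\frac{5}{4} \right)}}{8} + \frac{3 \log{\left(\frac{3}{2} \right)} \sin{\left(\frac{13}{4} \right)}}{8}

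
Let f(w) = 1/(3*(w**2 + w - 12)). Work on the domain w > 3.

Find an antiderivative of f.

An antiderivative is F(w) = log(w - 3)/21 - log(w + 4)/21.

The denominator factors as 3*(w - 3)*(w + 4); partial fractions split f into directly integrable pieces: -1/(21*(w + 4)) + 1/(21*(w - 3)).
Check: d/dw[log(w - 3)/21 - log(w + 4)/21] = 1/(3*w**2 + 3*w - 36), which equals f(w).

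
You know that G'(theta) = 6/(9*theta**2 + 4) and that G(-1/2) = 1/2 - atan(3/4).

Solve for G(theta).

For G(theta) to be correct, d/dtheta[G] must agree with the stated G'(theta) identically.
A general antiderivative is atan(3*theta/2) + C.
The condition gives C = 1/2 - atan(3/4) - (-atan(3/4)) = 1/2.
So G(theta) = atan(3*theta/2) + 1/2.
Check: d/dtheta[atan(3*theta/2) + 1/2] = 6/(9*theta**2 + 4) = G'(theta).

G(theta) = atan(3*theta/2) + 1/2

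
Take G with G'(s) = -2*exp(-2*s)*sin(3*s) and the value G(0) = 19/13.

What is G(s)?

Differentiate the proposed G(s) back; it has to land on the given G'(s).
A general antiderivative is 4*exp(-2*s)*sin(3*s)/13 + 6*exp(-2*s)*cos(3*s)/13 + C.
The condition gives C = 19/13 - (6/13) = 1.
So G(s) = 1 + 4*exp(-2*s)*sin(3*s)/13 + 6*exp(-2*s)*cos(3*s)/13.
Check: d/ds[1 + 4*exp(-2*s)*sin(3*s)/13 + 6*exp(-2*s)*cos(3*s)/13] = -2*exp(-2*s)*sin(3*s) = G'(s).

G(s) = 1 + 4*exp(-2*s)*sin(3*s)/13 + 6*exp(-2*s)*cos(3*s)/13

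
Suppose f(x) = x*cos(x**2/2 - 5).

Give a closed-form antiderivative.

An antiderivative is F(x) = sin(x**2/2 - 5).

The substitution u = x**2/2 - 5 works: f is exactly (dF/du)*(du/dx) for that inner function.
Check: d/dx[sin(x**2/2 - 5)] = x*cos(x**2/2 - 5) = f(x).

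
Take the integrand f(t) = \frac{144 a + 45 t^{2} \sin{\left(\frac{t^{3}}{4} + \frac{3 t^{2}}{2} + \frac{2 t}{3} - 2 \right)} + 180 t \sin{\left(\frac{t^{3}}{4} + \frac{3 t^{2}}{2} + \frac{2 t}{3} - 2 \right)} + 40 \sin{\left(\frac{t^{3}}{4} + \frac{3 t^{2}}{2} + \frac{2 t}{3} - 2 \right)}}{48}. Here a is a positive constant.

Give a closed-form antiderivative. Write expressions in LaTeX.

A candidate is checked by its d/dt: the result must match f(t).
Check: d/dt[\frac{12 a t - 5 \cos{\left(\frac{t^{3}}{4} + \frac{3 t^{2}}{2} + \frac{2 t}{3} - 2 \right)}}{4}] = 3 a + \frac{15 t^{2} \sin{\left(\frac{t^{3}}{4} + \frac{3 t^{2}}{2} + \frac{2 t}{3} - 2 \right)}}{16} + \frac{15 t \sin{\left(\frac{t^{3}}{4} + \frac{3 t^{2}}{2} + \frac{2 t}{3} - 2 \right)}}{4} + \frac{5 \sin{\left(\frac{t^{3}}{4} + \frac{3 t^{2}}{2} + \frac{2 t}{3} - 2 \right)}}{6}, which equals f(t).

An antiderivative is F(t) = \frac{12 a t - 5 \cos{\left(\frac{t^{3}}{4} + \frac{3 t^{2}}{2} + \frac{2 t}{3} - 2 \right)}}{4}.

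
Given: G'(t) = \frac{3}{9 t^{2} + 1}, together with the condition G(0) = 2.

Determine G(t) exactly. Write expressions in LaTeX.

The proposed G(t) is checked by its d/dt: the result must match the given G'(t).
A general antiderivative is \operatorname{atan}{\left(3 t \right)} + C.
The condition gives C = 2 - (0) = 2.
So G(t) = \operatorname{atan}{\left(3 t \right)} + 2.
Check: d/dt[\operatorname{atan}{\left(3 t \right)} + 2] = \frac{3}{9 t^{2} + 1} = G'(t).

G(t) = \operatorname{atan}{\left(3 t \right)} + 2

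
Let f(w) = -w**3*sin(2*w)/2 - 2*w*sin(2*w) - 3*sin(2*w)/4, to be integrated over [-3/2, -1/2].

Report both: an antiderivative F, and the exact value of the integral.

The integrand splits into summands that can be handled one at a time.
F(w) = w**3*cos(2*w)/4 - 3*w**2*sin(2*w)/8 + 5*w*cos(2*w)/8 - 5*sin(2*w)/16 + 3*cos(2*w)/8 is an antiderivative of f.
Check: d/dw[w**3*cos(2*w)/4 - 3*w**2*sin(2*w)/8 + 5*w*cos(2*w)/8 - 5*sin(2*w)/16 + 3*cos(2*w)/8] = -w**3*sin(2*w)/2 - 2*w*sin(2*w) - 3*sin(2*w)/4 = f(w).
F(-1/2) = cos(1)/32 + 13*sin(1)/32; F(-3/2) = 37*sin(3)/32 - 45*cos(3)/32.
Integral = F(-1/2) - F(-3/2) = 45*cos(3)/32 - 37*sin(3)/32 + cos(1)/32 + 13*sin(1)/32.

Antiderivative: F(w) = w**3*cos(2*w)/4 - 3*w**2*sin(2*w)/8 + 5*w*cos(2*w)/8 - 5*sin(2*w)/16 + 3*cos(2*w)/8; value = 45*cos(3)/32 - 37*sin(3)/32 + cos(1)/32 + 13*sin(1)/32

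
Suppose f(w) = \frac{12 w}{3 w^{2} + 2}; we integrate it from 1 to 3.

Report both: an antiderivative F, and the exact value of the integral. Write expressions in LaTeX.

Antiderivative: F(w) = 2 \log{\left(3 w^{2} + 2 \right)}; value = - 2 \log{\left(5 \right)} + 2 \log{\left(29 \right)}

The substitution u = 3 w^{2} + 2 works: f is exactly (dF/du)*(du/dw) for that inner function.
F(w) = 2 \log{\left(3 w^{2} + 2 \right)} is an antiderivative of f.
Check: d/dw[2 \log{\left(3 w^{2} + 2 \right)}] = \frac{12 w}{3 w^{2} + 2} = f(w).
F(3) = 2 \log{\left(29 \right)}; F(1) = 2 \log{\left(5 \right)}.
Integral = F(3) - F(1) = - 2 \log{\left(5 \right)} + 2 \log{\left(29 \right)}.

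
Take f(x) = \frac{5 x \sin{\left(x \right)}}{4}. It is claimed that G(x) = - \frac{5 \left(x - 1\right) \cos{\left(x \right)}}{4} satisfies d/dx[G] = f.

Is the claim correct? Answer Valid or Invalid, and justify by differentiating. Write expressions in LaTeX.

Invalid: d/dx[G] - f = - \frac{5 \sin{\left(x \right)}}{4} - \frac{5 \cos{\left(x \right)}}{4}, which is not 0.

d/dx[G] = \frac{5 x \sin{\left(x \right)}}{4} - \frac{5 \sin{\left(x \right)}}{4} - \frac{5 \cos{\left(x \right)}}{4}
d/dx[G] - f(x) = - \frac{5 \sin{\left(x \right)}}{4} - \frac{5 \cos{\left(x \right)}}{4} != 0.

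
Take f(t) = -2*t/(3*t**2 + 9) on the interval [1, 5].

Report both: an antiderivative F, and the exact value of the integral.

The substitution u = 2*t**2 + 6 works: f is exactly (dF/du)*(du/dt) for that inner function.
F(t) = -log(t**2 + 3)/3 is an antiderivative of f.
Check: d/dt[-log(t**2 + 3)/3] = -2*t/(3*t**2 + 9) = f(t).
F(5) = -log(28)/3; F(1) = -log(4)/3.
Integral = F(5) - F(1) = -log(56)/3 + log(8)/3.

Antiderivative: F(t) = -log(t**2 + 3)/3; value = -log(56)/3 + log(8)/3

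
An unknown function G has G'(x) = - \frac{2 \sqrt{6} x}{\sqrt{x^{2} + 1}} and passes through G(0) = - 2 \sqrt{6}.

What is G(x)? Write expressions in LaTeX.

The substitution u = \frac{3 x^{2}}{2} + \frac{3}{2} works: G'(x) is exactly (dG/du)*(du/dx) for that inner function.
A general antiderivative is - 4 \sqrt{\frac{3 x^{2}}{2} + \frac{3}{2}} + C.
The condition gives C = - 2 \sqrt{6} - (- 2 \sqrt{6}) = 0.
So G(x) = - 2 \sqrt{6} \sqrt{x^{2} + 1}.
Check: d/dx[- 2 \sqrt{6} \sqrt{x^{2} + 1}] = - \frac{2 \sqrt{6} x}{\sqrt{x^{2} + 1}} = G'(x).

G(x) = - 2 \sqrt{6} \sqrt{x^{2} + 1}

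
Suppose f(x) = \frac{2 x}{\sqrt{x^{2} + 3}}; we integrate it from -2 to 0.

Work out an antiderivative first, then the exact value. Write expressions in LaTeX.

Antiderivative: F(x) = 2 \sqrt{x^{2} + 3}; value = - 2 \sqrt{7} + 2 \sqrt{3}

f matches the chain-rule pattern g'(h)*h' with inner function h(x) = x^{2} + 3; substituting u = h(x) collapses the integral.
F(x) = 2 \sqrt{x^{2} + 3} is an antiderivative of f.
Check: d/dx[2 \sqrt{x^{2} + 3}] = \frac{2 x}{\sqrt{x^{2} + 3}} = f(x).
F(0) = 2 \sqrt{3}; F(-2) = 2 \sqrt{7}.
Integral = F(0) - F(-2) = - 2 \sqrt{7} + 2 \sqrt{3}.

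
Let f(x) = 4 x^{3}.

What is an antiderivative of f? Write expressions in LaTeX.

Whatever form F(x) takes, F'(x) = f(x) is non-negotiable.
Check: d/dx[x^{4}] = 4 x^{3} = f(x).

An antiderivative is F(x) = x^{4}.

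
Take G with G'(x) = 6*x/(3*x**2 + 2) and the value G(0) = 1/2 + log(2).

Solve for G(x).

The substitution u = 3*x**2 + 2 works: G'(x) is exactly (dG/du)*(du/dx) for that inner function.
A general antiderivative is log(3*x**2 + 2) + C.
The condition gives C = 1/2 + log(2) - (log(2)) = 1/2.
So G(x) = log(3*x**2 + 2) + 1/2.
Check: d/dx[log(3*x**2 + 2) + 1/2] = 6*x/(3*x**2 + 2) = G'(x).

G(x) = log(3*x**2 + 2) + 1/2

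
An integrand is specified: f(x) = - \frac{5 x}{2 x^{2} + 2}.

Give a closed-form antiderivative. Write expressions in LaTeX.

The substitution u = \frac{x^{2}}{2} + \frac{1}{2} works: f is exactly (dF/du)*(du/dx) for that inner function.
Check: d/dx[- \frac{5 \log{\left(\frac{x^{2}}{2} + \frac{1}{2} \right)}}{4}] = - \frac{5 x}{2 x^{2} + 2} = f(x).

An antiderivative is F(x) = - \frac{5 \log{\left(\frac{x^{2}}{2} + \frac{1}{2} \right)}}{4}.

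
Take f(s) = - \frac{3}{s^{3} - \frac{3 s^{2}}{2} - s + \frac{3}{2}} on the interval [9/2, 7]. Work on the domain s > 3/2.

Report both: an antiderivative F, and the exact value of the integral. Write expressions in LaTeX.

Antiderivative: F(s) = - \frac{12 \log{\left(s - \frac{3}{2} \right)}}{5} + 3 \log{\left(s - 1 \right)} - \frac{3 \log{\left(s + 1 \right)}}{5}; value = - 3 \log{\left(\frac{7}{2} \right)} - \frac{9 \log{\left(\frac{11}{2} \right)}}{5} - \frac{3 \log{\left(8 \right)}}{5} + \frac{12 \log{\left(3 \right)}}{5} + 3 \log{\left(6 \right)}

The denominator factors as \left(s - 1\right) \left(s + 1\right) \left(2 s - 3\right); partial fractions split f into directly integrable pieces: - \frac{24}{5 \left(2 s - 3\right)} - \frac{3}{5 \left(s + 1\right)} + \frac{3}{s - 1}.
F(s) = - \frac{12 \log{\left(s - \frac{3}{2} \right)}}{5} + 3 \log{\left(s - 1 \right)} - \frac{3 \log{\left(s + 1 \right)}}{5} is an antiderivative of f.
Check: d/ds[- \frac{12 \log{\left(s - \frac{3}{2} \right)}}{5} + 3 \log{\left(s - 1 \right)} - \frac{3 \log{\left(s + 1 \right)}}{5}] = - \frac{6}{2 s^{3} - 3 s^{2} - 2 s + 3}, which equals f(s).
F(7) = - \frac{12 \log{\left(\frac{11}{2} \right)}}{5} - \frac{3 \log{\left(8 \right)}}{5} + 3 \log{\left(6 \right)}; F(9/2) = - \frac{12 \log{\left(3 \right)}}{5} - \frac{3 \log{\left(\frac{11}{2} \right)}}{5} + 3 \log{\left(\frac{7}{2} \right)}.
Integral = F(7) - F(9/2) = - 3 \log{\left(\frac{7}{2} \right)} - \frac{9 \log{\left(\frac{11}{2} \right)}}{5} - \frac{3 \log{\left(8 \right)}}{5} + \frac{12 \log{\left(3 \right)}}{5} + 3 \log{\left(6 \right)}.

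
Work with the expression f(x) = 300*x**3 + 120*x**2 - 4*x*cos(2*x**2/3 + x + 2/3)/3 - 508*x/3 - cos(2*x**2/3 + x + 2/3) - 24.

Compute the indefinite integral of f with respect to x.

F(x) = 3*(-5*x**2 - 4*x/3 + 3)**2 - sin(2*x**2/3 + x + 2/3) + C

Integrate term by term and add the pieces.
Check: d/dx[3*(-5*x**2 - 4*x/3 + 3)**2 - sin(2*x**2/3 + x + 2/3)] = 300*x**3 + 120*x**2 - 4*x*cos(2*x**2/3 + x + 2/3)/3 - 508*x/3 - cos(2*x**2/3 + x + 2/3) - 24 = f(x).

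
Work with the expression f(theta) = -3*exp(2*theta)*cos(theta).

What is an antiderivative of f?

Check any antiderivative F(theta) by computing F'(theta) and comparing it with f(theta).
Check: d/dtheta[-3*exp(2*theta)*sin(theta)/5 - 6*exp(2*theta)*cos(theta)/5] = -3*exp(2*theta)*cos(theta) = f(theta).

An antiderivative is F(theta) = -3*exp(2*theta)*sin(theta)/5 - 6*exp(2*theta)*cos(theta)/5.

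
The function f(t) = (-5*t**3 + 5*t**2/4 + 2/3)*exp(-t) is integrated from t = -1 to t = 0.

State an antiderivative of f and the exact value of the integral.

f has the shape u'v + uv' for u = 5*t**3 + 55*t**2/4 + 55*t/2 + 161/6 and v = exp(-t) — it is the derivative of the product u*v.
F(t) = (60*t**3 + 165*t**2 + 330*t + 322)*exp(-t)/12 is an antiderivative of f.
Check: d/dt[(60*t**3 + 165*t**2 + 330*t + 322)*exp(-t)/12] = (-60*t**3 + 15*t**2 + 8)*exp(-t)/12, which equals f(t).
F(0) = 161/6; F(-1) = 97*exp(1)/12.
Integral = F(0) - F(-1) = 161/6 - 97*exp(1)/12.

Antiderivative: F(t) = (60*t**3 + 165*t**2 + 330*t + 322)*exp(-t)/12; value = 161/6 - 97*exp(1)/12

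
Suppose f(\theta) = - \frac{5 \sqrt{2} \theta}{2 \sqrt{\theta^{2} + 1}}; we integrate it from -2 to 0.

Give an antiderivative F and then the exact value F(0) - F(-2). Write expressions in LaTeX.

The substitution u = 2 \theta^{2} + 2 works: f is exactly (dF/du)*(du/d\theta) for that inner function.
F(\theta) = - \frac{5 \sqrt{2 \theta^{2} + 2}}{2} is an antiderivative of f.
Check: d/d\theta[- \frac{5 \sqrt{2 \theta^{2} + 2}}{2}] = - \frac{5 \sqrt{2} \theta}{2 \sqrt{\theta^{2} + 1}} = f(\theta).
F(0) = - \frac{5 \sqrt{2}}{2}; F(-2) = - \frac{5 \sqrt{10}}{2}.
Integral = F(0) - F(-2) = - \frac{5 \sqrt{2}}{2} + \frac{5 \sqrt{10}}{2}.

Antiderivative: F(\theta) = - \frac{5 \sqrt{2 \theta^{2} + 2}}{2}; value = - \frac{5 \sqrt{2}}{2} + \frac{5 \sqrt{10}}{2}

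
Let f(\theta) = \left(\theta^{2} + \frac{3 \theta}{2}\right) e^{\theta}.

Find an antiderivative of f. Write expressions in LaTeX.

An antiderivative is F(\theta) = \frac{\left(2 \theta^{2} - \theta + 1\right) e^{\theta}}{2}.

Recognize the product-rule pattern: f = u'v + uv' with u = \theta^{2} - \frac{\theta}{2} + \frac{1}{2}, v = e^{\theta}, so integration by parts undoes it.
Check: d/d\theta[\frac{\left(2 \theta^{2} - \theta + 1\right) e^{\theta}}{2}] = \theta^{2} e^{\theta} + \frac{3 \theta e^{\theta}}{2}, which equals f(\theta).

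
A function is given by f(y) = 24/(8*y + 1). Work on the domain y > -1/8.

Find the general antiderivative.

F(y) = 3*log(4*y + 1/2) + C

For F(y) to be correct the identity F'(y) - f(y) = 0 must hold.
Check: d/dy[3*log(4*y + 1/2)] = 24/(8*y + 1) = f(y).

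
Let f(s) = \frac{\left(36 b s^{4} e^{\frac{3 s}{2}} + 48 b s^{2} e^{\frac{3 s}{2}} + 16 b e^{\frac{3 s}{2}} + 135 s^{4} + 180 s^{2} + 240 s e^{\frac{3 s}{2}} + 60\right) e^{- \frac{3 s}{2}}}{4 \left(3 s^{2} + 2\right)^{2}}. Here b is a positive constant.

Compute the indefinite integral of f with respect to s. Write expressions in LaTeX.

Any candidate F(s) must reproduce f(s) exactly when differentiated.
Check: d/ds[\frac{6 b s^{3} e^{\frac{3 s}{2}} + 4 b s e^{\frac{3 s}{2}} - 15 s^{2} - 20 e^{\frac{3 s}{2}} - 10}{6 s^{2} e^{\frac{3 s}{2}} + 4 e^{\frac{3 s}{2}}}] = \frac{36 b s^{4} e^{\frac{3 s}{2}} + 48 b s^{2} e^{\frac{3 s}{2}} + 16 b e^{\frac{3 s}{2}} + 135 s^{4} + 180 s^{2} + 240 s e^{\frac{3 s}{2}} + 60}{36 s^{4} e^{\frac{3 s}{2}} + 48 s^{2} e^{\frac{3 s}{2}} + 16 e^{\frac{3 s}{2}}}, which equals f(s).

F(s) = \frac{6 b s^{3} e^{\frac{3 s}{2}} + 4 b s e^{\frac{3 s}{2}} - 15 s^{2} - 20 e^{\frac{3 s}{2}} - 10}{6 s^{2} e^{\frac{3 s}{2}} + 4 e^{\frac{3 s}{2}}} + C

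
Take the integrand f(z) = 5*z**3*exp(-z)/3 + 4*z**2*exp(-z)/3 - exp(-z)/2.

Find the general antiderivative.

F(z) = (-10*z**3 - 38*z**2 - 76*z - 73)*exp(-z)/6 + C

f has the shape u'v + uv' for u = -5*z**3/3 - 19*z**2/3 - 38*z/3 - 73/6 and v = exp(-z) — it is the derivative of the product u*v.
Check: d/dz[(-10*z**3 - 38*z**2 - 76*z - 73)*exp(-z)/6] = (10*z**3 + 8*z**2 - 3)*exp(-z)/6, which equals f(z).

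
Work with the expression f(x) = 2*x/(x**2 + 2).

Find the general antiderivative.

f matches the chain-rule pattern g'(h)*h' with inner function h(x) = 2*x**2 + 4; substituting u = h(x) collapses the integral.
Check: d/dx[log(2*x**2 + 4)] = 2*x/(x**2 + 2) = f(x).

F(x) = log(2*x**2 + 4) + C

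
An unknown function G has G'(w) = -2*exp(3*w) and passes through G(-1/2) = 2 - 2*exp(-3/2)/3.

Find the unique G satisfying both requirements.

G(w) = 2*(3 - exp(3*w))/3

The proposed G(w) is checked by its d/dw: the result must match the given G'(w).
A general antiderivative is -2*exp(3*w)/3 + C.
The condition gives C = 2 - 2*exp(-3/2)/3 - (-2*exp(-3/2)/3) = 2.
So G(w) = 2*(3 - exp(3*w))/3.
Check: d/dw[2*(3 - exp(3*w))/3] = -2*exp(3*w) = G'(w).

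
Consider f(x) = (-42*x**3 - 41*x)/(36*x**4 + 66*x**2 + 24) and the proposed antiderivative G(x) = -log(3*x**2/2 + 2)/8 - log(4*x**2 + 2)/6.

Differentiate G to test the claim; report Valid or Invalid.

d/dx[G] = (-42*x**3 - 41*x)/(72*x**4 + 132*x**2 + 48)
d/dx[G] - f(x) = (42*x**3 + 41*x)/(72*x**4 + 132*x**2 + 48) != 0.

Invalid: d/dx[G] - f = (42*x**3 + 41*x)/(72*x**4 + 132*x**2 + 48), which is not 0.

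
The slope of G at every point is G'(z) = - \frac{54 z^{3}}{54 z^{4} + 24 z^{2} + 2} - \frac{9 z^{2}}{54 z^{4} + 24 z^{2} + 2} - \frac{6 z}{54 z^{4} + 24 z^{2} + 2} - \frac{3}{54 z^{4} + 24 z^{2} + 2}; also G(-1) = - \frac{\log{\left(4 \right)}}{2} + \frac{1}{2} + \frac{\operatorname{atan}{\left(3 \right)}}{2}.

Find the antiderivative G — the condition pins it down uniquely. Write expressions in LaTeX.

G(z) = \frac{- \log{\left(3 z^{2} + 1 \right)} - \operatorname{atan}{\left(3 z \right)} + 1}{2}

The integrand splits into summands that can be handled one at a time.
A general antiderivative is - \frac{\log{\left(3 z^{2} + 1 \right)}}{2} - \frac{\operatorname{atan}{\left(3 z \right)}}{2} + C.
The condition gives C = - \frac{\log{\left(4 \right)}}{2} + \frac{1}{2} + \frac{\operatorname{atan}{\left(3 \right)}}{2} - (- \frac{\log{\left(4 \right)}}{2} + \frac{\operatorname{atan}{\left(3 \right)}}{2}) = \frac{1}{2}.
So G(z) = \frac{- \log{\left(3 z^{2} + 1 \right)} - \operatorname{atan}{\left(3 z \right)} + 1}{2}.
Check: d/dz[\frac{- \log{\left(3 z^{2} + 1 \right)} - \operatorname{atan}{\left(3 z \right)} + 1}{2}] = \frac{- 54 z^{3} - 9 z^{2} - 6 z - 3}{54 z^{4} + 24 z^{2} + 2}, which equals G'(z).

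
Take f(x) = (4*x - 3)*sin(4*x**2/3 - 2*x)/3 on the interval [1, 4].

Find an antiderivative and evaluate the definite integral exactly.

f matches the chain-rule pattern g'(h)*h' with inner function h(x) = 4*x**2/3 - 2*x; substituting u = h(x) collapses the integral.
F(x) = -cos(4*x**2/3 - 2*x)/2 is an antiderivative of f.
Check: d/dx[-cos(4*x**2/3 - 2*x)/2] = 4*x*sin(4*x**2/3 - 2*x)/3 - sin(4*x**2/3 - 2*x), which equals f(x).
F(4) = -cos(40/3)/2; F(1) = -cos(2/3)/2.
Integral = F(4) - F(1) = -cos(40/3)/2 + cos(2/3)/2.

Antiderivative: F(x) = -cos(4*x**2/3 - 2*x)/2; value = -cos(40/3)/2 + cos(2/3)/2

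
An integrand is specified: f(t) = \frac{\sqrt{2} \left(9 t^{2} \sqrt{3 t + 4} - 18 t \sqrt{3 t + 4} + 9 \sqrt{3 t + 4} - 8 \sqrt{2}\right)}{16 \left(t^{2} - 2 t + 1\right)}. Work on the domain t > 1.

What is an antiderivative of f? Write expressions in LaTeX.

An antiderivative is F(t) = \frac{3 \sqrt{2} t^{2} \sqrt{3 t + 4} + \sqrt{2} t \sqrt{3 t + 4} - 4 \sqrt{2} \sqrt{3 t + 4} + 8}{8 \left(t - 1\right)}.

A candidate is checked by its d/dt: the result must match f(t).
Check: d/dt[\frac{3 \sqrt{2} t^{2} \sqrt{3 t + 4} + \sqrt{2} t \sqrt{3 t + 4} - 4 \sqrt{2} \sqrt{3 t + 4} + 8}{8 \left(t - 1\right)}] = \frac{27 \sqrt{2} t^{3} - 18 \sqrt{2} t^{2} - 45 \sqrt{2} t - 16 \sqrt{3 t + 4} + 36 \sqrt{2}}{16 t^{2} \sqrt{3 t + 4} - 32 t \sqrt{3 t + 4} + 16 \sqrt{3 t + 4}}, which equals f(t).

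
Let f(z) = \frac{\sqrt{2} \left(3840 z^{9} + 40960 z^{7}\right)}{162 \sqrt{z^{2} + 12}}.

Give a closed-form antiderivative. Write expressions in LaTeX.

An antiderivative is F(z) = \frac{1280 z^{8} \sqrt{\frac{z^{2}}{2} + 6}}{243}.

f has the shape u'v + uv' for u = \frac{1280 z^{8}}{243} and v = \sqrt{\frac{z^{2}}{2} + 6} — it is the derivative of the product u*v.
Check: d/dz[\frac{1280 z^{8} \sqrt{\frac{z^{2}}{2} + 6}}{243}] = \frac{\sqrt{2} \left(3840 z^{9} + 40960 z^{7}\right)}{162 \sqrt{z^{2} + 12}} = f(z).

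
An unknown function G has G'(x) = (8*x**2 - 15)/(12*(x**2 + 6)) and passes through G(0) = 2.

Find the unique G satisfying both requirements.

Differentiate the proposed G(x) back; it has to land on the given G'(x).
A general antiderivative is 2*x/3 - 7*sqrt(6)*atan(sqrt(6)*x/6)/8 + C.
The condition gives C = 2 - (0) = 2.
So G(x) = 2*x/3 - 7*sqrt(6)*atan(sqrt(6)*x/6)/8 + 2.
Check: d/dx[2*x/3 - 7*sqrt(6)*atan(sqrt(6)*x/6)/8 + 2] = (8*x**2 - 15)/(12*x**2 + 72), which equals G'(x).

G(x) = 2*x/3 - 7*sqrt(6)*atan(sqrt(6)*x/6)/8 + 2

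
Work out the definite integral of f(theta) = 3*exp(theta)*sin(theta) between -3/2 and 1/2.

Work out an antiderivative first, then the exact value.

Antiderivative: F(theta) = 3*exp(theta)*sin(theta)/2 - 3*exp(theta)*cos(theta)/2; value = -3*exp(1/2)*cos(1/2)/2 + 3*exp(-3/2)*cos(3/2)/2 + 3*exp(-3/2)*sin(3/2)/2 + 3*exp(1/2)*sin(1/2)/2

An antiderivative F(theta) passes only if d/dtheta[F] lands on f(theta) exactly.
F(theta) = 3*exp(theta)*sin(theta)/2 - 3*exp(theta)*cos(theta)/2 is an antiderivative of f.
Check: d/dtheta[3*exp(theta)*sin(theta)/2 - 3*exp(theta)*cos(theta)/2] = 3*exp(theta)*sin(theta) = f(theta).
F(1/2) = -3*exp(1/2)*cos(1/2)/2 + 3*exp(1/2)*sin(1/2)/2; F(-3/2) = -3*exp(-3/2)*sin(3/2)/2 - 3*exp(-3/2)*cos(3/2)/2.
Integral = F(1/2) - F(-3/2) = -3*exp(1/2)*cos(1/2)/2 + 3*exp(-3/2)*cos(3/2)/2 + 3*exp(-3/2)*sin(3/2)/2 + 3*exp(1/2)*sin(1/2)/2.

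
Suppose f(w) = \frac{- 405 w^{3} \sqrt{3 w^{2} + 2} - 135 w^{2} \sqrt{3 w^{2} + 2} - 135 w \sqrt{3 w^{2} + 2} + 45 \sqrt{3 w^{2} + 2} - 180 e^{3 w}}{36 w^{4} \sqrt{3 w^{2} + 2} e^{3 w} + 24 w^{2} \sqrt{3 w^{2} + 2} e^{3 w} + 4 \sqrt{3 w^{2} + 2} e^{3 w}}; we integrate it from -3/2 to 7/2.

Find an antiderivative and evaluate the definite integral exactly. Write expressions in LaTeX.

A first test for any F(w): its w-derivative must equal f(w) identically.
F(w) = \frac{- 90 w \sqrt{3 w^{2} + 2} e^{3 w} + 45 w}{12 w^{2} e^{3 w} + 4 e^{3 w}} is an antiderivative of f.
Check: d/dw[\frac{- 90 w \sqrt{3 w^{2} + 2} e^{3 w} + 45 w}{12 w^{2} e^{3 w} + 4 e^{3 w}}] = \frac{- 405 w^{3} \sqrt{3 w^{2} + 2} - 135 w^{2} \sqrt{3 w^{2} + 2} - 135 w \sqrt{3 w^{2} + 2} + 45 \sqrt{3 w^{2} + 2} - 180 e^{3 w}}{36 w^{4} \sqrt{3 w^{2} + 2} e^{3 w} + 24 w^{2} \sqrt{3 w^{2} + 2} e^{3 w} + 4 \sqrt{3 w^{2} + 2} e^{3 w}} = f(w).
F(7/2) = - \frac{315 \sqrt{155}}{302} + \frac{315}{302 e^{\frac{21}{2}}}; F(-3/2) = - \frac{135 e^{\frac{9}{2}}}{62} + \frac{135 \sqrt{35}}{62}.
Integral = F(7/2) - F(-3/2) = - \frac{315 \sqrt{155}}{302} - \frac{135 \sqrt{35}}{62} + \frac{315}{302 e^{\frac{21}{2}}} + \frac{135 e^{\frac{9}{2}}}{62}.

Antiderivative: F(w) = \frac{- 90 w \sqrt{3 w^{2} + 2} e^{3 w} + 45 w}{12 w^{2} e^{3 w} + 4 e^{3 w}}; value = - \frac{315 \sqrt{155}}{302} - \frac{135 \sqrt{35}}{62} + \frac{315}{302 e^{\frac{21}{2}}} + \frac{135 e^{\frac{9}{2}}}{62}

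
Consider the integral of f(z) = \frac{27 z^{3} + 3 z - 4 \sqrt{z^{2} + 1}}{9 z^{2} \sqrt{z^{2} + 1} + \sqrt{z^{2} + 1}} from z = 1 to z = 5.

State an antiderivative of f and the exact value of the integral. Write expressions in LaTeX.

Antiderivative: F(z) = 3 \sqrt{z^{2} + 1} - \frac{4 \operatorname{atan}{\left(3 z \right)}}{3}; value = - 3 \sqrt{2} - \frac{4 \operatorname{atan}{\left(15 \right)}}{3} + \frac{4 \operatorname{atan}{\left(3 \right)}}{3} + 3 \sqrt{26}

A candidate is checked by its d/dz: the result must match f(z).
F(z) = 3 \sqrt{z^{2} + 1} - \frac{4 \operatorname{atan}{\left(3 z \right)}}{3} is an antiderivative of f.
Check: d/dz[3 \sqrt{z^{2} + 1} - \frac{4 \operatorname{atan}{\left(3 z \right)}}{3}] = \frac{27 z^{3} + 3 z - 4 \sqrt{z^{2} + 1}}{9 z^{2} \sqrt{z^{2} + 1} + \sqrt{z^{2} + 1}} = f(z).
F(5) = - \frac{4 \operatorname{atan}{\left(15 \right)}}{3} + 3 \sqrt{26}; F(1) = - \frac{4 \operatorname{atan}{\left(3 \right)}}{3} + 3 \sqrt{2}.
Integral = F(5) - F(1) = - 3 \sqrt{2} - \frac{4 \operatorname{atan}{\left(15 \right)}}{3} + \frac{4 \operatorname{atan}{\left(3 \right)}}{3} + 3 \sqrt{26}.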